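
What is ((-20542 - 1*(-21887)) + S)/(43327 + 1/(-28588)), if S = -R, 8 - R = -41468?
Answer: -382421676/412877425 ≈ -0.92624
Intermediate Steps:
R = 41476 (R = 8 - 1*(-41468) = 8 + 41468 = 41476)
S = -41476 (S = -1*41476 = -41476)
((-20542 - 1*(-21887)) + S)/(43327 + 1/(-28588)) = ((-20542 - 1*(-21887)) - 41476)/(43327 + 1/(-28588)) = ((-20542 + 21887) - 41476)/(43327 - 1/28588) = (1345 - 41476)/(1238632275/28588) = -40131*28588/1238632275 = -382421676/412877425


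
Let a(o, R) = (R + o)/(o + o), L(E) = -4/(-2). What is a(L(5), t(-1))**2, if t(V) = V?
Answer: 1/16 ≈ 0.062500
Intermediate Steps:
L(E) = 2 (L(E) = -4*(-1/2) = 2)
a(o, R) = (R + o)/(2*o) (a(o, R) = (R + o)/((2*o)) = (R + o)*(1/(2*o)) = (R + o)/(2*o))
a(L(5), t(-1))**2 = ((1/2)*(-1 + 2)/2)**2 = ((1/2)*(1/2)*1)**2 = (1/4)**2 = 1/16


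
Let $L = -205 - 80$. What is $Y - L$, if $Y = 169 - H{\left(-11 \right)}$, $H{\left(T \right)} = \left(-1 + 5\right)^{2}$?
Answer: $438$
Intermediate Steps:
$H{\left(T \right)} = 16$ ($H{\left(T \right)} = 4^{2} = 16$)
$Y = 153$ ($Y = 169 - 16 = 153$)
$L = -285$ ($L = -205 - 80 = -285$)
$Y - L = 153 - -285 = 153 + 285 = 438$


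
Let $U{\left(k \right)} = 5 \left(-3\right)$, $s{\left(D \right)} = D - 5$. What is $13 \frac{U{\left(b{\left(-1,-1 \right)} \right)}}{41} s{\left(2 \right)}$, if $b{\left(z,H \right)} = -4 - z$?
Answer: $\frac{585}{41} \approx 14.268$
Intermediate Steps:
$s{\left(D \right)} = -5 + D$
$U{\left(k \right)} = -15$
$13 \frac{U{\left(b{\left(-1,-1 \right)} \right)}}{41} s{\left(2 \right)} = 13 \left(- \frac{15}{41}\right) \left(-5 + 2\right) = 13 \left(\left(-15\right) \frac{1}{41}\right) \left(-3\right) = 13 \left(- \frac{15}{41}\right) \left(-3\right) = \left(- \frac{195}{41}\right) \left(-3\right) = \frac{585}{41}$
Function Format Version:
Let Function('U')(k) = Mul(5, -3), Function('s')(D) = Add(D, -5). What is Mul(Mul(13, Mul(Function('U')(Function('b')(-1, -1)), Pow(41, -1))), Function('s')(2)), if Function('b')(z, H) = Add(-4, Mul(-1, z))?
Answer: Rational(585, 41) ≈ 14.268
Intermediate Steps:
Function('s')(D) = Add(-5, D)
Function('U')(k) = -15
Mul(Mul(13, Mul(Function('U')(Function('b')(-1, -1)), Pow(41, -1))), Function('s')(2)) = Mul(Mul(13, Mul(-15, Pow(41, -1))), Add(-5, 2)) = Mul(Mul(13, Mul(-15, Rational(1, 41))), -3) = Mul(Mul(13, Rational(-15, 41)), -3) = Mul(Rational(-195, 41), -3) = Rational(585, 41)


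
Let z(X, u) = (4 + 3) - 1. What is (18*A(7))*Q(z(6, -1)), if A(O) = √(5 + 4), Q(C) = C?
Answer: 324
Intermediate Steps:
z(X, u) = 6 (z(X, u) = 7 - 1 = 6)
A(O) = 3 (A(O) = √9 = 3)
(18*A(7))*Q(z(6, -1)) = (18*3)*6 = 54*6 = 324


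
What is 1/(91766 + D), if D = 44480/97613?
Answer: 97613/8957599038 ≈ 1.0897e-5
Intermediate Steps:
D = 44480/97613 (D = 44480*(1/97613) = 44480/97613 ≈ 0.45568)
1/(91766 + D) = 1/(91766 + 44480/97613) = 1/(8957599038/97613) = 97613/8957599038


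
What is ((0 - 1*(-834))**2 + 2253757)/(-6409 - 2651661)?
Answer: -2949313/2658070 ≈ -1.1096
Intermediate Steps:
((0 - 1*(-834))**2 + 2253757)/(-6409 - 2651661) = ((0 + 834)**2 + 2253757)/(-2658070) = (834**2 + 2253757)*(-1/2658070) = (695556 + 2253757)*(-1/2658070) = 2949313*(-1/2658070) = -2949313/2658070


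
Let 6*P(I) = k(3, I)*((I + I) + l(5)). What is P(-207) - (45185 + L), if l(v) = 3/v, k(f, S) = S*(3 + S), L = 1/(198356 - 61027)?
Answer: -2028825998964/686645 ≈ -2.9547e+6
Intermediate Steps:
L = 1/137329 ≈ 7.2818e-6
P(I) = I*(3 + I)*(⅗ + 2*I)/6 (P(I) = ((I*(3 + I))*((I + I) + 3/5))/6 = ((I*(3 + I))*(2*I + 3*(⅕)))/6 = ((I*(3 + I))*(2*I + ⅗))/6 = ((I*(3 + I))*(⅗ + 2*I))/6 = (I*(3 + I)*(⅗ + 2*I))/6 = I*(3 + I)*(⅗ + 2*I)/6)
P(-207) - (45185 + L) = (1/30)*(-207)*(3 - 207)*(3 + 10*(-207)) - (45185 + 1/137329) = (1/30)*(-207)*(-204)*(3 - 2070) - 1*6205210866/137329 = (1/30)*(-207)*(-204)*(-2067) - 6205210866/137329 = -14547546/5 - 6205210866/137329 = -2028825998964/686645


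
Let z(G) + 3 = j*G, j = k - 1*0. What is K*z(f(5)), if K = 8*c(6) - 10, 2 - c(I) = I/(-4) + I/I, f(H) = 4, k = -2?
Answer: -110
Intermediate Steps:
c(I) = 1 + I/4 (c(I) = 2 - (I/(-4) + I/I) = 2 - (I*(-¼) + 1) = 2 - (-I/4 + 1) = 2 - (1 - I/4) = 2 + (-1 + I/4) = 1 + I/4)
j = -2 (j = -2 - 1*0 = -2 + 0 = -2)
z(G) = -3 - 2*G
K = 10 (K = 8*(1 + (¼)*6) - 10 = 8*(1 + 3/2) - 10 = 8*(5/2) - 10 = 20 - 10 = 10)
K*z(f(5)) = 10*(-3 - 2*4) = 10*(-3 - 8) = 10*(-11) = -110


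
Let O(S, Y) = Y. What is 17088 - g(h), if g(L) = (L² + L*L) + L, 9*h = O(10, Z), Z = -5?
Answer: 1384123/81 ≈ 17088.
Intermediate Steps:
h = -5/9 (h = (⅑)*(-5) = -5/9 ≈ -0.55556)
g(L) = L + 2*L² (g(L) = (L² + L²) + L = 2*L² + L = L + 2*L²)
17088 - g(h) = 17088 - (-5)*(1 + 2*(-5/9))/9 = 17088 - (-5)*(1 - 10/9)/9 = 17088 - (-5)*(-1)/(9*9) = 17088 - 1*5/81 = 17088 - 5/81 = 1384123/81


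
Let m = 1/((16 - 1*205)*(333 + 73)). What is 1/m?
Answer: -76734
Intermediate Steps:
m = -1/76734 (m = 1/((16 - 205)*406) = 1/(-189*406) = 1/(-76734) = -1/76734 ≈ -1.3032e-5)
1/m = 1/(-1/76734) = -76734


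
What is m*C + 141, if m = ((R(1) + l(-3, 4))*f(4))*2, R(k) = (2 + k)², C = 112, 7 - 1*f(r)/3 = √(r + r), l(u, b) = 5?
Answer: 65997 - 18816*√2 ≈ 39387.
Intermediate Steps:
f(r) = 21 - 3*√2*√r (f(r) = 21 - 3*√(r + r) = 21 - 3*√2*√r)
m = 588 - 168*√2 (m = (((2 + 1)² + 5)*(21 - 3*√2*√4))*2 = ((3² + 5)*(21 - 3*√2*2))*2 = ((9 + 5)*(21 - 6*√2))*2 = (14*(21 - 6*√2))*2 = (294 - 84*√2)*2 = 588 - 168*√2 ≈ 350.41)
m*C + 141 = (588 - 168*√2)*112 + 141 = (65856 - 18816*√2) + 141 = 65997 - 18816*√2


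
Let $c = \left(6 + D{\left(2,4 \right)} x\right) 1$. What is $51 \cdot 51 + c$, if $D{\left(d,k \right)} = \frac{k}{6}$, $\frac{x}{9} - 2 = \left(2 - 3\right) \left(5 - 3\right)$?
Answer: $2607$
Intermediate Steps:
$x = 0$ ($x = 18 + 9 \left(2 - 3\right) \left(5 - 3\right) = 18 + 9 \left(2 - 3\right) 2 = 18 + 9 \left(\left(-1\right) 2\right) = 18 + 9 \left(-2\right) = 18 - 18 = 0$)
$D{\left(d,k \right)} = \frac{k}{6}$ ($D{\left(d,k \right)} = k \frac{1}{6} = \frac{k}{6}$)
$c = 6$ ($c = \left(6 + \frac{1}{6} \cdot 4 \cdot 0\right) 1 = \left(6 + \frac{2}{3} \cdot 0\right) 1 = \left(6 + 0\right) 1 = 6 \cdot 1 = 6$)
$51 \cdot 51 + c = 51 \cdot 51 + 6 = 2601 + 6 = 2607$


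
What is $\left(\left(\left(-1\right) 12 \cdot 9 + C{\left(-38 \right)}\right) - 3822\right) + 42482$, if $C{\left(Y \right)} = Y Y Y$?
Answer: $-16320$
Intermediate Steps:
$C{\left(Y \right)} = Y^{3}$ ($C{\left(Y \right)} = Y^{2} Y = Y^{3}$)
$\left(\left(\left(-1\right) 12 \cdot 9 + C{\left(-38 \right)}\right) - 3822\right) + 42482 = \left(\left(\left(-1\right) 12 \cdot 9 + \left(-38\right)^{3}\right) - 3822\right) + 42482 = \left(\left(\left(-12\right) 9 - 54872\right) - 3822\right) + 42482 = \left(\left(-108 - 54872\right) - 3822\right) + 42482 = \left(-54980 - 3822\right) + 42482 = -58802 + 42482 = -16320$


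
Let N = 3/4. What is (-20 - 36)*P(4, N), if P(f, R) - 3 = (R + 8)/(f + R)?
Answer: -5152/19 ≈ -271.16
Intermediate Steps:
N = ¾ (N = 3*(¼) = ¾ ≈ 0.75000)
P(f, R) = 3 + (8 + R)/(R + f) (P(f, R) = 3 + (R + 8)/(f + R) = 3 + (8 + R)/(R + f))
(-20 - 36)*P(4, N) = (-20 - 36)*((8 + 3*4 + 4*(¾))/(¾ + 4)) = -56*(8 + 12 + 3)/19/4 = -224*23/19 = -56*92/19 = -5152/19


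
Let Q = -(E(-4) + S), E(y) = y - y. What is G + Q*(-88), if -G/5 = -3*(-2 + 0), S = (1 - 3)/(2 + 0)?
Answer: -118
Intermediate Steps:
E(y) = 0
S = -1 (S = -2/2 = -2*½ = -1)
G = -30 (G = -(-15)*(-2 + 0) = -(-15)*(-2) = -5*6 = -30)
Q = 1 (Q = -(0 - 1) = -1*(-1) = 1)
G + Q*(-88) = -30 + 1*(-88) = -30 - 88 = -118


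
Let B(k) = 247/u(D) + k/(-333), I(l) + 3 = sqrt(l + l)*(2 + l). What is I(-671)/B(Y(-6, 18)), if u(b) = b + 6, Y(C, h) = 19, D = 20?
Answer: -1998/6289 - 445554*I*sqrt(1342)/6289 ≈ -0.3177 - 2595.3*I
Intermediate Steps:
u(b) = 6 + b
I(l) = -3 + sqrt(2)*sqrt(l)*(2 + l) (I(l) = -3 + sqrt(l + l)*(2 + l) = -3 + sqrt(2*l)*(2 + l) = -3 + (sqrt(2)*sqrt(l))*(2 + l) = -3 + sqrt(2)*sqrt(l)*(2 + l))
B(k) = 19/2 - k/333 (B(k) = 247/(6 + 20) + k/(-333) = 247/26 + k*(-1/333) = 247*(1/26) - k/333 = 19/2 - k/333)
I(-671)/B(Y(-6, 18)) = (-3 + sqrt(2)*(-671)**(3/2) + 2*sqrt(2)*sqrt(-671))/(19/2 - 1/333*19) = (-3 + sqrt(2)*(-671*I*sqrt(671)) + 2*sqrt(2)*(I*sqrt(671)))/(19/2 - 19/333) = (-3 - 671*I*sqrt(1342) + 2*I*sqrt(1342))/(6289/666) = (-3 - 669*I*sqrt(1342))*(666/6289) = -1998/6289 - 445554*I*sqrt(1342)/6289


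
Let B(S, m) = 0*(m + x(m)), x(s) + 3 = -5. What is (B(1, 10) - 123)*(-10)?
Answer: 1230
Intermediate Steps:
x(s) = -8 (x(s) = -3 - 5 = -8)
B(S, m) = 0 (B(S, m) = 0*(m - 8) = 0*(-8 + m) = 0)
(B(1, 10) - 123)*(-10) = (0 - 123)*(-10) = -123*(-10) = 1230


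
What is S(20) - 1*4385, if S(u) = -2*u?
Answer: -4425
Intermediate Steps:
S(20) - 1*4385 = -2*20 - 1*4385 = -40 - 4385 = -4425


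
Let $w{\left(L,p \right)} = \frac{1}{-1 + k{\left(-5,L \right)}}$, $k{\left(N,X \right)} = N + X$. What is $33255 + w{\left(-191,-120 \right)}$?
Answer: $\frac{6551234}{197} \approx 33255.0$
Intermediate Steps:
$w{\left(L,p \right)} = \frac{1}{-6 + L}$ ($w{\left(L,p \right)} = \frac{1}{-1 + \left(-5 + L\right)} = \frac{1}{-6 + L}$)
$33255 + w{\left(-191,-120 \right)} = 33255 + \frac{1}{-6 - 191} = 33255 + \frac{1}{-197} = 33255 - \frac{1}{197} = \frac{6551234}{197}$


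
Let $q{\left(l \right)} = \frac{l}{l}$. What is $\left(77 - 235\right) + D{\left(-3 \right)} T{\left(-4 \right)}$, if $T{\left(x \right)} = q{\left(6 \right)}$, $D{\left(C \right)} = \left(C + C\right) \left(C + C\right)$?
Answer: $-122$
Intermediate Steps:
$q{\left(l \right)} = 1$
$D{\left(C \right)} = 4 C^{2}$ ($D{\left(C \right)} = 2 C 2 C = 4 C^{2}$)
$T{\left(x \right)} = 1$
$\left(77 - 235\right) + D{\left(-3 \right)} T{\left(-4 \right)} = \left(77 - 235\right) + 4 \left(-3\right)^{2} \cdot 1 = -158 + 4 \cdot 9 \cdot 1 = -158 + 36 \cdot 1 = -158 + 36 = -122$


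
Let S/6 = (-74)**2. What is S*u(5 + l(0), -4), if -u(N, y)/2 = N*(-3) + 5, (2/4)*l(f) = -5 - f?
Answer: -1314240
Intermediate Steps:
l(f) = -10 - 2*f (l(f) = 2*(-5 - f) = -10 - 2*f)
S = 32856 (S = 6*(-74)**2 = 6*5476 = 32856)
u(N, y) = -10 + 6*N (u(N, y) = -2*(N*(-3) + 5) = -2*(-3*N + 5) = -2*(5 - 3*N) = -10 + 6*N)
S*u(5 + l(0), -4) = 32856*(-10 + 6*(5 + (-10 - 2*0))) = 32856*(-10 + 6*(5 + (-10 + 0))) = 32856*(-10 + 6*(5 - 10)) = 32856*(-10 + 6*(-5)) = 32856*(-10 - 30) = 32856*(-40) = -1314240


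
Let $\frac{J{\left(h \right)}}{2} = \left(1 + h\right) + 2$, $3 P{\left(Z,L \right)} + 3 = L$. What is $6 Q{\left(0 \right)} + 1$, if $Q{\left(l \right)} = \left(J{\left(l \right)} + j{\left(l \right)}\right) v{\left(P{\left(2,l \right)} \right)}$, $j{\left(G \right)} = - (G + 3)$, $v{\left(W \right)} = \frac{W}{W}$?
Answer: $19$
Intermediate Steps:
$P{\left(Z,L \right)} = -1 + \frac{L}{3}$
$v{\left(W \right)} = 1$
$j{\left(G \right)} = -3 - G$ ($j{\left(G \right)} = - (3 + G) = -3 - G$)
$J{\left(h \right)} = 6 + 2 h$ ($J{\left(h \right)} = 2 \left(\left(1 + h\right) + 2\right) = 2 \left(3 + h\right) = 6 + 2 h$)
$Q{\left(l \right)} = 3 + l$ ($Q{\left(l \right)} = \left(\left(6 + 2 l\right) - \left(3 + l\right)\right) 1 = \left(3 + l\right) 1 = 3 + l$)
$6 Q{\left(0 \right)} + 1 = 6 \left(3 + 0\right) + 1 = 6 \cdot 3 + 1 = 18 + 1 = 19$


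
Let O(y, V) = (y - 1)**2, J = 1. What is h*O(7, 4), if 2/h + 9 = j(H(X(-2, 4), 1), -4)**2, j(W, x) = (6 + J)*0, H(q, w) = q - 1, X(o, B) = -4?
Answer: -8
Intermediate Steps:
O(y, V) = (-1 + y)**2
H(q, w) = -1 + q
j(W, x) = 0 (j(W, x) = (6 + 1)*0 = 7*0 = 0)
h = -2/9 (h = 2/(-9 + 0**2) = 2/(-9 + 0) = 2/(-9) = 2*(-1/9) = -2/9 ≈ -0.22222)
h*O(7, 4) = -2*(-1 + 7)**2/9 = -2/9*6**2 = -2/9*36 = -8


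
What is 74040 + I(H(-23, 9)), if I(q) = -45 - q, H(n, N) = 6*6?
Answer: 73959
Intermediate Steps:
H(n, N) = 36
74040 + I(H(-23, 9)) = 74040 + (-45 - 1*36) = 74040 + (-45 - 36) = 74040 - 81 = 73959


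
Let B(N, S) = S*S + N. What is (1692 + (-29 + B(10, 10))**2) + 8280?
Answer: 16533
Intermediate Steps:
B(N, S) = N + S**2 (B(N, S) = S**2 + N = N + S**2)
(1692 + (-29 + B(10, 10))**2) + 8280 = (1692 + (-29 + (10 + 10**2))**2) + 8280 = (1692 + (-29 + (10 + 100))**2) + 8280 = (1692 + (-29 + 110)**2) + 8280 = (1692 + 81**2) + 8280 = (1692 + 6561) + 8280 = 8253 + 8280 = 16533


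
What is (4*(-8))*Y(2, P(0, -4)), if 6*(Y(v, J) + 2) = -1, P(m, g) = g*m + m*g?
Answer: 208/3 ≈ 69.333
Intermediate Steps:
P(m, g) = 2*g*m (P(m, g) = g*m + g*m = 2*g*m)
Y(v, J) = -13/6 (Y(v, J) = -2 + (⅙)*(-1) = -2 - ⅙ = -13/6)
(4*(-8))*Y(2, P(0, -4)) = (4*(-8))*(-13/6) = -32*(-13/6) = 208/3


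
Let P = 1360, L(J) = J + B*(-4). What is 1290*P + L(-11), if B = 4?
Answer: 1754373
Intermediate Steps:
L(J) = -16 + J (L(J) = J + 4*(-4) = J - 16 = -16 + J)
1290*P + L(-11) = 1290*1360 + (-16 - 11) = 1754400 - 27 = 1754373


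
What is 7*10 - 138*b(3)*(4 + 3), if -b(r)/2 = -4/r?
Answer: -2506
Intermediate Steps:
b(r) = 8/r (b(r) = -(-8)/r = 8/r)
7*10 - 138*b(3)*(4 + 3) = 7*10 - 138*8/3*(4 + 3) = 70 - 138*8*(⅓)*7 = 70 - 368*7 = 70 - 138*56/3 = 70 - 2576 = -2506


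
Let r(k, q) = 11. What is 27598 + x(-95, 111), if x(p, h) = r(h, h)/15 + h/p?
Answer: 7865306/285 ≈ 27598.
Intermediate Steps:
x(p, h) = 11/15 + h/p
27598 + x(-95, 111) = 27598 + (11/15 + 111/(-95)) = 27598 + (11/15 + 111*(-1/95)) = 27598 + (11/15 - 111/95) = 27598 - 124/285 = 7865306/285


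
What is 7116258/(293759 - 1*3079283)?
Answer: -1186043/464254 ≈ -2.5547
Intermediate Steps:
7116258/(293759 - 1*3079283) = 7116258/(293759 - 3079283) = 7116258/(-2785524) = 7116258*(-1/2785524) = -1186043/464254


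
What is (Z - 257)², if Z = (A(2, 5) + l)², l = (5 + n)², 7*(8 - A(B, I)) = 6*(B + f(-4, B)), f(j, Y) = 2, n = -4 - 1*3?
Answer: 80874049/2401 ≈ 33684.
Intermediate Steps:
n = -7 (n = -4 - 3 = -7)
A(B, I) = 44/7 - 6*B/7 (A(B, I) = 8 - 6*(B + 2)/7 = 8 - 6*(2 + B)/7 = 8 - (12 + 6*B)/7 = 8 + (-12/7 - 6*B/7) = 44/7 - 6*B/7)
l = 4 (l = (5 - 7)² = (-2)² = 4)
Z = 3600/49 (Z = ((44/7 - 6/7*2) + 4)² = ((44/7 - 12/7) + 4)² = (32/7 + 4)² = (60/7)² = 3600/49 ≈ 73.469)
(Z - 257)² = (3600/49 - 257)² = (-8993/49)² = 80874049/2401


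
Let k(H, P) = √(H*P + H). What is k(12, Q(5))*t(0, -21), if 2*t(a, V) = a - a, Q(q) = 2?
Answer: 0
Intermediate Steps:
t(a, V) = 0 (t(a, V) = (a - a)/2 = (½)*0 = 0)
k(H, P) = √(H + H*P)
k(12, Q(5))*t(0, -21) = √(12*(1 + 2))*0 = √(12*3)*0 = √36*0 = 6*0 = 0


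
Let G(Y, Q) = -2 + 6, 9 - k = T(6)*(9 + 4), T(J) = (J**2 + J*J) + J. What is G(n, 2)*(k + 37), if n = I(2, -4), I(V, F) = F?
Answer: -3872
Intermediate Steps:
T(J) = J + 2*J**2 (T(J) = (J**2 + J**2) + J = 2*J**2 + J = J + 2*J**2)
n = -4
k = -1005 (k = 9 - 6*(1 + 2*6)*(9 + 4) = 9 - 6*(1 + 12)*13 = 9 - 6*13*13 = 9 - 78*13 = 9 - 1*1014 = 9 - 1014 = -1005)
G(Y, Q) = 4
G(n, 2)*(k + 37) = 4*(-1005 + 37) = 4*(-968) = -3872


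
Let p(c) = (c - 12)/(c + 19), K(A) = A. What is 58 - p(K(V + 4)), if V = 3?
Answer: 1513/26 ≈ 58.192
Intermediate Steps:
p(c) = (-12 + c)/(19 + c)
58 - p(K(V + 4)) = 58 - (-12 + (3 + 4))/(19 + (3 + 4)) = 58 - (-12 + 7)/(19 + 7) = 58 - (-5)/26 = 58 - 1*(-5/26) = 58 + 5/26 = 1513/26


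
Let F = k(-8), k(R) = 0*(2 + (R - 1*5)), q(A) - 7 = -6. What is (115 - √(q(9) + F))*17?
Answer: 1938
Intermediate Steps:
q(A) = 1 (q(A) = 7 - 6 = 1)
k(R) = 0 (k(R) = 0*(2 + (R - 5)) = 0*(2 + (-5 + R)) = 0*(-3 + R) = 0)
F = 0
(115 - √(q(9) + F))*17 = (115 - √(1 + 0))*17 = (115 - √1)*17 = (115 - 1*1)*17 = (115 - 1)*17 = 114*17 = 1938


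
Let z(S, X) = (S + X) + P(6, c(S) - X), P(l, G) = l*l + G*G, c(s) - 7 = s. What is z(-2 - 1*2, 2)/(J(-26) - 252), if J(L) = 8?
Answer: -35/244 ≈ -0.14344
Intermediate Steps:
c(s) = 7 + s
P(l, G) = G**2 + l**2 (P(l, G) = l**2 + G**2 = G**2 + l**2)
z(S, X) = 36 + S + X + (7 + S - X)**2 (z(S, X) = (S + X) + (((7 + S) - X)**2 + 6**2) = (S + X) + ((7 + S - X)**2 + 36) = (S + X) + (36 + (7 + S - X)**2) = 36 + S + X + (7 + S - X)**2)
z(-2 - 1*2, 2)/(J(-26) - 252) = (36 + (-2 - 1*2) + 2 + (7 + (-2 - 1*2) - 1*2)**2)/(8 - 252) = (36 + (-2 - 2) + 2 + (7 + (-2 - 2) - 2)**2)/(-244) = (36 - 4 + 2 + (7 - 4 - 2)**2)*(-1/244) = (36 - 4 + 2 + 1**2)*(-1/244) = (36 - 4 + 2 + 1)*(-1/244) = 35*(-1/244) = -35/244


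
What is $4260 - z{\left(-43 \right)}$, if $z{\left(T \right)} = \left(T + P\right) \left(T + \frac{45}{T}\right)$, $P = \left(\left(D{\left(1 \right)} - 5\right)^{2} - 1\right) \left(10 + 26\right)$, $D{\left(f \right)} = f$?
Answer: $\frac{1124498}{43} \approx 26151.0$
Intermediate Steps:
$P = 540$ ($P = \left(\left(1 - 5\right)^{2} - 1\right) \left(10 + 26\right) = \left(\left(-4\right)^{2} - 1\right) 36 = \left(16 - 1\right) 36 = 15 \cdot 36 = 540$)
$z{\left(T \right)} = \left(540 + T\right) \left(T + \frac{45}{T}\right)$ ($z{\left(T \right)} = \left(T + 540\right) \left(T + \frac{45}{T}\right) = \left(540 + T\right) \left(T + \frac{45}{T}\right)$)
$4260 - z{\left(-43 \right)} = 4260 - \left(45 + \left(-43\right)^{2} + 540 \left(-43\right) + \frac{24300}{-43}\right) = 4260 - \left(45 + 1849 - 23220 + 24300 \left(- \frac{1}{43}\right)\right) = 4260 - \left(45 + 1849 - 23220 - \frac{24300}{43}\right) = 4260 - - \frac{941318}{43} = 4260 + \frac{941318}{43} = \frac{1124498}{43}$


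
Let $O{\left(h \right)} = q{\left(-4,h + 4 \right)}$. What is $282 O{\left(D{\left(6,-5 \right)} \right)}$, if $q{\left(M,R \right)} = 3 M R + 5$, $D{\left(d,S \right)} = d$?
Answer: $-32430$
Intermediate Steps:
$q{\left(M,R \right)} = 5 + 3 M R$ ($q{\left(M,R \right)} = 3 M R + 5 = 5 + 3 M R$)
$O{\left(h \right)} = -43 - 12 h$ ($O{\left(h \right)} = 5 + 3 \left(-4\right) \left(h + 4\right) = 5 + 3 \left(-4\right) \left(4 + h\right) = 5 - \left(48 + 12 h\right) = -43 - 12 h$)
$282 O{\left(D{\left(6,-5 \right)} \right)} = 282 \left(-43 - 72\right) = 282 \left(-115\right) = -32430$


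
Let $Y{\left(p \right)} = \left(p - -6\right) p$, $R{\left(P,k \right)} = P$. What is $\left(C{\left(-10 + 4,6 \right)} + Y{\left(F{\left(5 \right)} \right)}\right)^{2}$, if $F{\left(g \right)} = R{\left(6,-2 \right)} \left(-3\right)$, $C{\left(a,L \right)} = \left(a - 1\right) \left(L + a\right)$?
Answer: $46656$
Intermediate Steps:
$C{\left(a,L \right)} = \left(-1 + a\right) \left(L + a\right)$
$F{\left(g \right)} = -18$ ($F{\left(g \right)} = 6 \left(-3\right) = -18$)
$Y{\left(p \right)} = p \left(6 + p\right)$ ($Y{\left(p \right)} = \left(p + 6\right) p = \left(6 + p\right) p = p \left(6 + p\right)$)
$\left(C{\left(-10 + 4,6 \right)} + Y{\left(F{\left(5 \right)} \right)}\right)^{2} = \left(\left(\left(-10 + 4\right)^{2} - 6 - \left(-10 + 4\right) + 6 \left(-10 + 4\right)\right) - 18 \left(6 - 18\right)\right)^{2} = \left(\left(\left(-6\right)^{2} - 6 - -6 + 6 \left(-6\right)\right) - -216\right)^{2} = \left(\left(36 - 6 + 6 - 36\right) + 216\right)^{2} = \left(0 + 216\right)^{2} = 216^{2} = 46656$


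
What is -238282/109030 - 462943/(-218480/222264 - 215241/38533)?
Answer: 27017305374943777102/383370028502495 ≈ 70473.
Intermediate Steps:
-238282/109030 - 462943/(-218480/222264 - 215241/38533) = -238282*1/109030 - 462943/(-218480*1/222264 - 215241*1/38533) = -119141/54515 - 462943/(-27310/27783 - 215241/38533) = -119141/54515 - 462943/(-7032376933/1070562339) = -119141/54515 - 462943*(-1070562339/7032376933) = -119141/54515 + 495609340903677/7032376933 = 27017305374943777102/383370028502495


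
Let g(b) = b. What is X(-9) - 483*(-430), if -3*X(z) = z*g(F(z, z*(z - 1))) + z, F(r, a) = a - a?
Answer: 207693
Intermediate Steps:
F(r, a) = 0
X(z) = -z/3 (X(z) = -(z*0 + z)/3 = -(0 + z)/3 = -z/3)
X(-9) - 483*(-430) = -1/3*(-9) - 483*(-430) = 3 + 207690 = 207693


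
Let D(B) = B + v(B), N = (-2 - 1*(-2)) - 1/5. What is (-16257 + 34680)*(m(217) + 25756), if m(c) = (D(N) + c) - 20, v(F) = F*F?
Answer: 11953229283/25 ≈ 4.7813e+8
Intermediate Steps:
v(F) = F²
N = -⅕ (N = (-2 + 2) - 1*⅕ = 0 - ⅕ = -⅕ ≈ -0.20000)
D(B) = B + B²
m(c) = -504/25 + c (m(c) = (-(1 - ⅕)/5 + c) - 20 = (-⅕*⅘ + c) - 20 = (-4/25 + c) - 20 = -504/25 + c)
(-16257 + 34680)*(m(217) + 25756) = (-16257 + 34680)*((-504/25 + 217) + 25756) = 18423*(4921/25 + 25756) = 18423*(648821/25) = 11953229283/25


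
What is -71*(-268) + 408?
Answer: 19436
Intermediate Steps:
-71*(-268) + 408 = 19028 + 408 = 19436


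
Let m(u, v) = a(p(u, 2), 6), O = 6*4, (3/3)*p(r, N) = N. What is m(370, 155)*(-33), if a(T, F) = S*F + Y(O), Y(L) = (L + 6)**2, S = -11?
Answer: -27522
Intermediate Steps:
p(r, N) = N
O = 24
Y(L) = (6 + L)**2
a(T, F) = 900 - 11*F (a(T, F) = -11*F + (6 + 24)**2 = -11*F + 30**2 = -11*F + 900 = 900 - 11*F)
m(u, v) = 834 (m(u, v) = 900 - 11*6 = 900 - 66 = 834)
m(370, 155)*(-33) = 834*(-33) = -27522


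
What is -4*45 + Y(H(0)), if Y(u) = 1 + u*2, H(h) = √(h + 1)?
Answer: -177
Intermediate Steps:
H(h) = √(1 + h)
Y(u) = 1 + 2*u
-4*45 + Y(H(0)) = -4*45 + (1 + 2*√(1 + 0)) = -180 + (1 + 2*√1) = -180 + (1 + 2*1) = -180 + (1 + 2) = -180 + 3 = -177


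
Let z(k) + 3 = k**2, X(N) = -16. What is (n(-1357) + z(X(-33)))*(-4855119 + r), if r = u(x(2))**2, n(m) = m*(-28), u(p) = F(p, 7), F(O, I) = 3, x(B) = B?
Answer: -185703102390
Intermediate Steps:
u(p) = 3
n(m) = -28*m
z(k) = -3 + k**2
r = 9 (r = 3**2 = 9)
(n(-1357) + z(X(-33)))*(-4855119 + r) = (-28*(-1357) + (-3 + (-16)**2))*(-4855119 + 9) = (37996 + (-3 + 256))*(-4855110) = (37996 + 253)*(-4855110) = 38249*(-4855110) = -185703102390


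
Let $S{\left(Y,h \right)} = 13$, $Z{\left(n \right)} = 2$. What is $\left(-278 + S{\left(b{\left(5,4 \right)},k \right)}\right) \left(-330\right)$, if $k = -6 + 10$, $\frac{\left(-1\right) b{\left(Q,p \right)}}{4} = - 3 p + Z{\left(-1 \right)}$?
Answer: $87450$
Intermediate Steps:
$b{\left(Q,p \right)} = -8 + 12 p$ ($b{\left(Q,p \right)} = - 4 \left(- 3 p + 2\right) = - 4 \left(2 - 3 p\right) = -8 + 12 p$)
$k = 4$
$\left(-278 + S{\left(b{\left(5,4 \right)},k \right)}\right) \left(-330\right) = \left(-278 + 13\right) \left(-330\right) = \left(-265\right) \left(-330\right) = 87450$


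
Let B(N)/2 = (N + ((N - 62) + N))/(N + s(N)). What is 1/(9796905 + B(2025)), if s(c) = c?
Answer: 2025/19838738638 ≈ 1.0207e-7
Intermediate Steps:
B(N) = (-62 + 3*N)/N (B(N) = 2*((N + ((N - 62) + N))/(N + N)) = 2*((N + ((-62 + N) + N))/((2*N))) = 2*((N + (-62 + 2*N))*(1/(2*N))) = 2*((-62 + 3*N)*(1/(2*N))) = 2*((-62 + 3*N)/(2*N)) = (-62 + 3*N)/N)
1/(9796905 + B(2025)) = 1/(9796905 + (3 - 62/2025)) = 1/(9796905 + 6013/2025) = 1/(19838738638/2025) = 2025/19838738638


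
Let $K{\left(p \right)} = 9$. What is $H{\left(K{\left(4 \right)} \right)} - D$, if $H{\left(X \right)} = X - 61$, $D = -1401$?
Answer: $1349$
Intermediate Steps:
$H{\left(X \right)} = -61 + X$
$H{\left(K{\left(4 \right)} \right)} - D = \left(-61 + 9\right) - -1401 = -52 + 1401 = 1349$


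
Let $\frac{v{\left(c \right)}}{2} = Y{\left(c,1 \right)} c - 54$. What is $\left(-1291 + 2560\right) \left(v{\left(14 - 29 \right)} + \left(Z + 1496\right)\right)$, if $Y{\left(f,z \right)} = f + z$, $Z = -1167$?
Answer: $813429$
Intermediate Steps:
$v{\left(c \right)} = -108 + 2 c \left(1 + c\right)$ ($v{\left(c \right)} = 2 \left(\left(c + 1\right) c - 54\right) = 2 \left(\left(1 + c\right) c - 54\right) = 2 \left(c \left(1 + c\right) - 54\right) = 2 \left(-54 + c \left(1 + c\right)\right) = -108 + 2 c \left(1 + c\right)$)
$\left(-1291 + 2560\right) \left(v{\left(14 - 29 \right)} + \left(Z + 1496\right)\right) = \left(-1291 + 2560\right) \left(\left(-108 + 2 \left(14 - 29\right) \left(1 + \left(14 - 29\right)\right)\right) + \left(-1167 + 1496\right)\right) = 1269 \left(\left(-108 + 2 \left(-15\right) \left(1 - 15\right)\right) + 329\right) = 1269 \left(\left(-108 + 2 \left(-15\right) \left(-14\right)\right) + 329\right) = 1269 \left(\left(-108 + 420\right) + 329\right) = 1269 \left(312 + 329\right) = 1269 \cdot 641 = 813429$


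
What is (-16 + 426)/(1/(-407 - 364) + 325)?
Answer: 158055/125287 ≈ 1.2615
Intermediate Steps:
(-16 + 426)/(1/(-407 - 364) + 325) = 410/(1/(-771) + 325) = 410/(-1/771 + 325) = 410/(250574/771) = 410*(771/250574) = 158055/125287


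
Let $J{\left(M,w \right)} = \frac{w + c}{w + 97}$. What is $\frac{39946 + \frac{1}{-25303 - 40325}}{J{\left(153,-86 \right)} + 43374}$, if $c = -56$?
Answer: $\frac{28837336957}{31302718416} \approx 0.92124$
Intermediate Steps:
$J{\left(M,w \right)} = \frac{-56 + w}{97 + w}$ ($J{\left(M,w \right)} = \frac{w - 56}{w + 97} = \frac{-56 + w}{97 + w}$)
$\frac{39946 + \frac{1}{-25303 - 40325}}{J{\left(153,-86 \right)} + 43374} = \frac{39946 + \frac{1}{-25303 - 40325}}{\frac{-56 - 86}{97 - 86} + 43374} = \frac{39946 + \frac{1}{-65628}}{\frac{1}{11} \left(-142\right) + 43374} = \frac{39946 - \frac{1}{65628}}{\frac{1}{11} \left(-142\right) + 43374} = \frac{2621576087}{65628 \left(- \frac{142}{11} + 43374\right)} = \frac{2621576087}{65628 \cdot \frac{476972}{11}} = \frac{2621576087}{65628} \cdot \frac{11}{476972} = \frac{28837336957}{31302718416}$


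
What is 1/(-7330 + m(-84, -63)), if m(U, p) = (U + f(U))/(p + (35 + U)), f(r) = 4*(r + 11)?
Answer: -14/102573 ≈ -0.00013649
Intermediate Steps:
f(r) = 44 + 4*r (f(r) = 4*(11 + r) = 44 + 4*r)
m(U, p) = (44 + 5*U)/(35 + U + p) (m(U, p) = (U + (44 + 4*U))/(p + (35 + U)) = (44 + 5*U)/(35 + U + p))
1/(-7330 + m(-84, -63)) = 1/(-7330 + (44 + 5*(-84))/(35 - 84 - 63)) = 1/(-7330 + (44 - 420)/(-112)) = 1/(-7330 - 1/112*(-376)) = 1/(-7330 + 47/14) = 1/(-102573/14) = -14/102573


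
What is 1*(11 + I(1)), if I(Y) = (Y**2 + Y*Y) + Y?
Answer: 14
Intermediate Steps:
I(Y) = Y + 2*Y**2 (I(Y) = (Y**2 + Y**2) + Y = 2*Y**2 + Y = Y + 2*Y**2)
1*(11 + I(1)) = 1*(11 + 1*(1 + 2*1)) = 1*(11 + 1*(1 + 2)) = 1*(11 + 1*3) = 1*(11 + 3) = 1*14 = 14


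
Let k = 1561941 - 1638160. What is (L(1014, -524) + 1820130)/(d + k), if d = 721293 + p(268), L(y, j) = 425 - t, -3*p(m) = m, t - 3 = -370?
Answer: 2731383/967477 ≈ 2.8232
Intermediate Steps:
t = -367 (t = 3 - 370 = -367)
p(m) = -m/3
L(y, j) = 792 (L(y, j) = 425 - 1*(-367) = 425 + 367 = 792)
k = -76219
d = 2163611/3 (d = 721293 - 1/3*268 = 721293 - 268/3 = 2163611/3 ≈ 7.2120e+5)
(L(1014, -524) + 1820130)/(d + k) = (792 + 1820130)/(2163611/3 - 76219) = 1820922/(1934954/3) = 1820922*(3/1934954) = 2731383/967477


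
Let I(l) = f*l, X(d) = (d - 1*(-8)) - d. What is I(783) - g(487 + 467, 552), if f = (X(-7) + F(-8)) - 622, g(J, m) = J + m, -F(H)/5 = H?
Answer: -450948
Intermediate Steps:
F(H) = -5*H
X(d) = 8 (X(d) = (d + 8) - d = (8 + d) - d = 8)
f = -574 (f = (8 - 5*(-8)) - 622 = (8 + 40) - 622 = 48 - 622 = -574)
I(l) = -574*l
I(783) - g(487 + 467, 552) = -574*783 - ((487 + 467) + 552) = -449442 - (954 + 552) = -449442 - 1*1506 = -449442 - 1506 = -450948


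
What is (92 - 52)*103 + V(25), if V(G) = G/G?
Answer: 4121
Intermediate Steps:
V(G) = 1
(92 - 52)*103 + V(25) = (92 - 52)*103 + 1 = 40*103 + 1 = 4120 + 1 = 4121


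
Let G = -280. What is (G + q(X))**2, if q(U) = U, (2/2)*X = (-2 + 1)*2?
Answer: 79524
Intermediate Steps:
X = -2 (X = (-2 + 1)*2 = -1*2 = -2)
(G + q(X))**2 = (-280 - 2)**2 = (-282)**2 = 79524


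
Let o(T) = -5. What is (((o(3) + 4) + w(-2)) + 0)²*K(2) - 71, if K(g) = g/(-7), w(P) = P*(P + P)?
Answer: -85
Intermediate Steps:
w(P) = 2*P² (w(P) = P*(2*P) = 2*P²)
K(g) = -g/7 (K(g) = g*(-⅐) = -g/7)
(((o(3) + 4) + w(-2)) + 0)²*K(2) - 71 = (((-5 + 4) + 2*(-2)²) + 0)²*(-⅐*2) - 71 = ((-1 + 2*4) + 0)²*(-2/7) - 71 = ((-1 + 8) + 0)²*(-2/7) - 71 = (7 + 0)²*(-2/7) - 71 = 7²*(-2/7) - 71 = 49*(-2/7) - 71 = -14 - 71 = -85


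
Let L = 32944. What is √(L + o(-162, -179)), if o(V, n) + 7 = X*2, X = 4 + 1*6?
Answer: √32957 ≈ 181.54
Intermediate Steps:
X = 10 (X = 4 + 6 = 10)
o(V, n) = 13 (o(V, n) = -7 + 10*2 = -7 + 20 = 13)
√(L + o(-162, -179)) = √(32944 + 13) = √32957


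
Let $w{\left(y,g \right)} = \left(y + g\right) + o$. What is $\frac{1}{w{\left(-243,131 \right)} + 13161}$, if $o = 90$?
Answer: $\frac{1}{13139} \approx 7.6109 \cdot 10^{-5}$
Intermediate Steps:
$w{\left(y,g \right)} = 90 + g + y$ ($w{\left(y,g \right)} = \left(y + g\right) + 90 = \left(g + y\right) + 90 = 90 + g + y$)
$\frac{1}{w{\left(-243,131 \right)} + 13161} = \frac{1}{\left(90 + 131 - 243\right) + 13161} = \frac{1}{-22 + 13161} = \frac{1}{13139}$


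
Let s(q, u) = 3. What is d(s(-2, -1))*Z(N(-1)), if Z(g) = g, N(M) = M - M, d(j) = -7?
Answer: 0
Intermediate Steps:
N(M) = 0
d(s(-2, -1))*Z(N(-1)) = -7*0 = 0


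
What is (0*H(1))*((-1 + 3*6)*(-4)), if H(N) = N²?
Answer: 0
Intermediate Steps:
(0*H(1))*((-1 + 3*6)*(-4)) = (0*1²)*((-1 + 3*6)*(-4)) = (0*1)*((-1 + 18)*(-4)) = 0*(17*(-4)) = 0*(-68) = 0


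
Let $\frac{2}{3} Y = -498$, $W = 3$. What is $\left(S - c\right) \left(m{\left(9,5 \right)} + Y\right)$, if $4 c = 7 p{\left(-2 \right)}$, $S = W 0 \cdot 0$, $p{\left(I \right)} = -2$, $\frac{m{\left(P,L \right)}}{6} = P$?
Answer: $- \frac{4851}{2} \approx -2425.5$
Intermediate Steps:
$m{\left(P,L \right)} = 6 P$
$Y = -747$ ($Y = \frac{3}{2} \left(-498\right) = -747$)
$S = 0$ ($S = 3 \cdot 0 \cdot 0 = 0 \cdot 0 = 0$)
$c = - \frac{7}{2}$ ($c = \frac{7 \left(-2\right)}{4} = \frac{1}{4} \left(-14\right) = - \frac{7}{2} \approx -3.5$)
$\left(S - c\right) \left(m{\left(9,5 \right)} + Y\right) = \left(0 - - \frac{7}{2}\right) \left(6 \cdot 9 - 747\right) = \left(0 + \frac{7}{2}\right) \left(54 - 747\right) = \frac{7}{2} \left(-693\right) = - \frac{4851}{2}$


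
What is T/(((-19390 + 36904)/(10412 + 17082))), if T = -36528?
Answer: -167383472/2919 ≈ -57343.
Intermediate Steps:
T/(((-19390 + 36904)/(10412 + 17082))) = -36528*(10412 + 17082)/(-19390 + 36904) = -36528/(17514/27494) = -36528/(17514*(1/27494)) = -36528/8757/13747 = -36528*13747/8757 = -167383472/2919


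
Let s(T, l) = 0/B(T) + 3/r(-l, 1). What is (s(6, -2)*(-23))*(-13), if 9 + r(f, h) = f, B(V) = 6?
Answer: -897/7 ≈ -128.14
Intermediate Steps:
r(f, h) = -9 + f
s(T, l) = 3/(-9 - l) (s(T, l) = 0/6 + 3/(-9 - l) = 0*(1/6) + 3/(-9 - l) = 0 + 3/(-9 - l) = 3/(-9 - l))
(s(6, -2)*(-23))*(-13) = (-3/(9 - 2)*(-23))*(-13) = (-3/7*(-23))*(-13) = (-3*1/7*(-23))*(-13) = -3/7*(-23)*(-13) = (69/7)*(-13) = -897/7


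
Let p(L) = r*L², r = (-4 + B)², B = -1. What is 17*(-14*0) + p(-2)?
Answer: 100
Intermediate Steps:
r = 25 (r = (-4 - 1)² = (-5)² = 25)
p(L) = 25*L²
17*(-14*0) + p(-2) = 17*(-14*0) + 25*(-2)² = 17*0 + 25*4 = 0 + 100 = 100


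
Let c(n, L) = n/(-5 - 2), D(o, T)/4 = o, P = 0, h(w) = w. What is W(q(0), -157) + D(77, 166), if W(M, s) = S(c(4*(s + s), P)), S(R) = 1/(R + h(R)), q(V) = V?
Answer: 773703/2512 ≈ 308.00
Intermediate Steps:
D(o, T) = 4*o
c(n, L) = -n/7 (c(n, L) = n/(-7) = n*(-⅐) = -n/7)
S(R) = 1/(2*R) (S(R) = 1/(R + R) = 1/(2*R))
W(M, s) = -7/(16*s) (W(M, s) = 1/(2*((-4*(s + s)/7))) = 1/(2*((-4*2*s/7))) = 1/(2*((-8*s/7))) = (-7/(8*s))/2 = -7/(16*s))
W(q(0), -157) + D(77, 166) = -7/16/(-157) + 4*77 = -7/16*(-1/157) + 308 = 7/2512 + 308 = 773703/2512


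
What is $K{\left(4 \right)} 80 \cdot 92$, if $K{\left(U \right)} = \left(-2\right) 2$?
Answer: $-29440$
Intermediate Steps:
$K{\left(U \right)} = -4$
$K{\left(4 \right)} 80 \cdot 92 = \left(-4\right) 80 \cdot 92 = \left(-320\right) 92 = -29440$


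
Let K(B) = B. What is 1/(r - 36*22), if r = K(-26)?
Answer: -1/818 ≈ -0.0012225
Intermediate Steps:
r = -26
1/(r - 36*22) = 1/(-26 - 36*22) = 1/(-26 - 792) = 1/(-818) = -1/818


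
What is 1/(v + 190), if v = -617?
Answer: -1/427 ≈ -0.0023419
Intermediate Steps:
1/(v + 190) = 1/(-617 + 190) = 1/(-427) = -1/427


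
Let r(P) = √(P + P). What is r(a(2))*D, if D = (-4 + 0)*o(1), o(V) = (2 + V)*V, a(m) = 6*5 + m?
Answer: -96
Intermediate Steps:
a(m) = 30 + m
o(V) = V*(2 + V)
r(P) = √2*√P (r(P) = √(2*P) = √2*√P)
D = -12 (D = (-4 + 0)*(1*(2 + 1)) = -4*3 = -12)
r(a(2))*D = (√2*√(30 + 2))*(-12) = (√2*√32)*(-12) = (√2*(4*√2))*(-12) = 8*(-12) = -96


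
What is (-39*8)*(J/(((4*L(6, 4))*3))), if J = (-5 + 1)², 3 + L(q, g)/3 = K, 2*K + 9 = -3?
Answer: 416/27 ≈ 15.407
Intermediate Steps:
K = -6 (K = -9/2 + (½)*(-3) = -9/2 - 3/2 = -6)
L(q, g) = -27 (L(q, g) = -9 + 3*(-6) = -9 - 18 = -27)
J = 16 (J = (-4)² = 16)
(-39*8)*(J/(((4*L(6, 4))*3))) = (-39*8)*(16/(((4*(-27))*3))) = -4992/((-108*3)) = -4992/(-324) = -4992*(-1)/324 = -312*(-4/81) = 416/27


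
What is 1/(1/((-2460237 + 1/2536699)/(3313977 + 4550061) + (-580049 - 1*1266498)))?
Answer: -18418106725269003538/9974348665281 ≈ -1.8465e+6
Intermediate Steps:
1/(1/((-2460237 + 1/2536699)/(3313977 + 4550061) + (-580049 - 1*1266498))) = 1/(1/((-2460237 + 1/2536699)/7864038 + (-580049 - 1266498))) = 1/(1/(-6240880737662/2536699*1/7864038 - 1846547)) = 1/(1/(-3120440368831/9974348665281 - 1846547)) = 1/(1/(-18418106725269003538/9974348665281)) = 1/(-9974348665281/18418106725269003538) = -18418106725269003538/9974348665281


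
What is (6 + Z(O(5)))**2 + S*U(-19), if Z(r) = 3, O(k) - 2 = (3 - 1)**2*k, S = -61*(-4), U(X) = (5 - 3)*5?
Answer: 2521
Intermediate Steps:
U(X) = 10 (U(X) = 2*5 = 10)
S = 244
O(k) = 2 + 4*k (O(k) = 2 + (3 - 1)**2*k = 2 + 2**2*k = 2 + 4*k)
(6 + Z(O(5)))**2 + S*U(-19) = (6 + 3)**2 + 244*10 = 9**2 + 2440 = 81 + 2440 = 2521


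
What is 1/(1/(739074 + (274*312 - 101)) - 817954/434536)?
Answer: -179128992548/337185369129 ≈ -0.53125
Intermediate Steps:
1/(1/(739074 + (274*312 - 101)) - 817954/434536) = 1/(1/(739074 + (85488 - 101)) - 817954*1/434536) = 1/(1/(739074 + 85387) - 408977/217268) = 1/(1/824461 - 408977/217268) = 1/(-337185369129/179128992548) = -179128992548/337185369129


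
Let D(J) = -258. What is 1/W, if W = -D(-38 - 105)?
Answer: 1/258 ≈ 0.0038760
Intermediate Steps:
W = 258 (W = -1*(-258) = 258)
1/W = 1/258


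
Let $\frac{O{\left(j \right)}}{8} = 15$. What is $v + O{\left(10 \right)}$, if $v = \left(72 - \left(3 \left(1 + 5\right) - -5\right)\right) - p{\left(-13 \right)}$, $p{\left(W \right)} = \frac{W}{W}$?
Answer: $168$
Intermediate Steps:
$p{\left(W \right)} = 1$
$O{\left(j \right)} = 120$ ($O{\left(j \right)} = 8 \cdot 15 = 120$)
$v = 48$ ($v = \left(72 - \left(3 \left(1 + 5\right) - -5\right)\right) - 1 = \left(72 - \left(3 \cdot 6 + 5\right)\right) - 1 = \left(72 - \left(18 + 5\right)\right) - 1 = \left(72 - 23\right) - 1 = 49 - 1 = 48$)
$v + O{\left(10 \right)} = 48 + 120 = 168$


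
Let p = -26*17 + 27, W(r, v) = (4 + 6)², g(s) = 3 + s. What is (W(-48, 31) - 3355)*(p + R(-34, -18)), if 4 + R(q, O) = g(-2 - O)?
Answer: 1302000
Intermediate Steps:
R(q, O) = -3 - O (R(q, O) = -4 + (3 + (-2 - O)) = -4 + (1 - O) = -3 - O)
W(r, v) = 100 (W(r, v) = 10² = 100)
p = -415 (p = -442 + 27 = -415)
(W(-48, 31) - 3355)*(p + R(-34, -18)) = (100 - 3355)*(-415 + (-3 - 1*(-18))) = -3255*(-415 + (-3 + 18)) = -3255*(-415 + 15) = -3255*(-400) = 1302000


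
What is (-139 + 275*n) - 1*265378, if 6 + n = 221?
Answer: -206392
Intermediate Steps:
n = 215 (n = -6 + 221 = 215)
(-139 + 275*n) - 1*265378 = (-139 + 275*215) - 1*265378 = (-139 + 59125) - 265378 = 58986 - 265378 = -206392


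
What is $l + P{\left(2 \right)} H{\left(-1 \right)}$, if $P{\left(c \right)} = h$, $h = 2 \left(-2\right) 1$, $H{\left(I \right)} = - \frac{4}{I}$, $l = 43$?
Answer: $27$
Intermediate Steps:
$h = -4$ ($h = \left(-4\right) 1 = -4$)
$P{\left(c \right)} = -4$
$l + P{\left(2 \right)} H{\left(-1 \right)} = 43 - 4 \left(- \frac{4}{-1}\right) = 43 - 4 \left(\left(-4\right) \left(-1\right)\right) = 43 - 16 = 27$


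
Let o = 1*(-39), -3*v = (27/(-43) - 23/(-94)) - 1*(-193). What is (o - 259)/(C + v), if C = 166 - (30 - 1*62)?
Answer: -1204516/540797 ≈ -2.2273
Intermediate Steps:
v = -259519/4042 (v = -((27/(-43) - 23/(-94)) - 1*(-193))/3 = -((27*(-1/43) - 23*(-1/94)) + 193)/3 = -((-27/43 + 23/94) + 193)/3 = -(-1549/4042 + 193)/3 = -⅓*778557/4042 = -259519/4042 ≈ -64.206)
o = -39
C = 198 (C = 166 - (30 - 62) = 166 - 1*(-32) = 166 + 32 = 198)
(o - 259)/(C + v) = (-39 - 259)/(198 - 259519/4042) = -298/540797/4042 = -298*4042/540797 = -1204516/540797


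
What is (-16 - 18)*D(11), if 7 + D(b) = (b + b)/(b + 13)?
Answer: 1241/6 ≈ 206.83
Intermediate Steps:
D(b) = -7 + 2*b/(13 + b) (D(b) = -7 + (b + b)/(b + 13) = -7 + (2*b)/(13 + b) = -7 + 2*b/(13 + b))
(-16 - 18)*D(11) = (-16 - 18)*((-91 - 5*11)/(13 + 11)) = -34*(-91 - 55)/24 = -17*(-146)/12 = -34*(-73/12) = 1241/6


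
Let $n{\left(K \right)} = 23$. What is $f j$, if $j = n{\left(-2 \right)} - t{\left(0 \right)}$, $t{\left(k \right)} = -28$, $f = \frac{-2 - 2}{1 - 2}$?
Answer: $204$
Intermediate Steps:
$f = 4$ ($f = - \frac{4}{-1} = \left(-4\right) \left(-1\right) = 4$)
$j = 51$ ($j = 23 - -28 = 23 + 28 = 51$)
$f j = 4 \cdot 51 = 204$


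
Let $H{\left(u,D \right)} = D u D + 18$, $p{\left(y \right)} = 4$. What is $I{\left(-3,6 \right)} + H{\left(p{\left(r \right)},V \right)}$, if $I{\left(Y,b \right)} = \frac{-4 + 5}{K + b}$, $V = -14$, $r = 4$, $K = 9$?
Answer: $\frac{12031}{15} \approx 802.07$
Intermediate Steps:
$H{\left(u,D \right)} = 18 + u D^{2}$ ($H{\left(u,D \right)} = u D^{2} + 18 = 18 + u D^{2}$)
$I{\left(Y,b \right)} = \frac{1}{9 + b}$ ($I{\left(Y,b \right)} = \frac{-4 + 5}{9 + b} = 1 \frac{1}{9 + b} = \frac{1}{9 + b}$)
$I{\left(-3,6 \right)} + H{\left(p{\left(r \right)},V \right)} = \frac{1}{9 + 6} + \left(18 + 4 \left(-14\right)^{2}\right) = \frac{1}{15} + \left(18 + 4 \cdot 196\right) = \frac{1}{15} + \left(18 + 784\right) = \frac{1}{15} + 802 = \frac{12031}{15}$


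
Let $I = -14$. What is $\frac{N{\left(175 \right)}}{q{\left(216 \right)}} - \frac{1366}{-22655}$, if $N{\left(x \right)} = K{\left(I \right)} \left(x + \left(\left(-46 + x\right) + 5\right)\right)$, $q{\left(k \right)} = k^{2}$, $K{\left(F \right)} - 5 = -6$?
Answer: $\frac{18910567}{352330560} \approx 0.053673$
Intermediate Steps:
$K{\left(F \right)} = -1$ ($K{\left(F \right)} = 5 - 6 = -1$)
$N{\left(x \right)} = 41 - 2 x$ ($N{\left(x \right)} = - (x + \left(\left(-46 + x\right) + 5\right)) = - (x + \left(-41 + x\right)) = - (-41 + 2 x) = 41 - 2 x$)
$\frac{N{\left(175 \right)}}{q{\left(216 \right)}} - \frac{1366}{-22655} = \frac{41 - 350}{216^{2}} - \frac{1366}{-22655} = \frac{41 - 350}{46656} - - \frac{1366}{22655} = \left(-309\right) \frac{1}{46656} + \frac{1366}{22655} = - \frac{103}{15552} + \frac{1366}{22655} = \frac{18910567}{352330560}$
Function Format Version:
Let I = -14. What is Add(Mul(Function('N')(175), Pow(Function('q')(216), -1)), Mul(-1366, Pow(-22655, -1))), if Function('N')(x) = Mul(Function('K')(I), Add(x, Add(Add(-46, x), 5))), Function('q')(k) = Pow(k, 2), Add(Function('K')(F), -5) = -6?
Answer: Rational(18910567, 352330560) ≈ 0.053673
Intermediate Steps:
Function('K')(F) = -1 (Function('K')(F) = Add(5, -6) = -1)
Function('N')(x) = Add(41, Mul(-2, x)) (Function('N')(x) = Mul(-1, Add(x, Add(Add(-46, x), 5))) = Mul(-1, Add(x, Add(-41, x))) = Mul(-1, Add(-41, Mul(2, x))) = Add(41, Mul(-2, x)))
Add(Mul(Function('N')(175), Pow(Function('q')(216), -1)), Mul(-1366, Pow(-22655, -1))) = Add(Mul(Add(41, Mul(-2, 175)), Pow(Pow(216, 2), -1)), Mul(-1366, Pow(-22655, -1))) = Add(Mul(Add(41, -350), Pow(46656, -1)), Mul(-1366, Rational(-1, 22655))) = Add(Mul(-309, Rational(1, 46656)), Rational(1366, 22655)) = Add(Rational(-103, 15552), Rational(1366, 22655)) = Rational(18910567, 352330560)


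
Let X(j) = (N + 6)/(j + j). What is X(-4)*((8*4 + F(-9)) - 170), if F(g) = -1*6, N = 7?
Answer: 234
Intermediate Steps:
F(g) = -6
X(j) = 13/(2*j) (X(j) = (7 + 6)/(j + j) = 13/((2*j)) = 13*(1/(2*j)) = 13/(2*j))
X(-4)*((8*4 + F(-9)) - 170) = ((13/2)/(-4))*((8*4 - 6) - 170) = ((13/2)*(-¼))*((32 - 6) - 170) = -13*(26 - 170)/8 = -13/8*(-144) = 234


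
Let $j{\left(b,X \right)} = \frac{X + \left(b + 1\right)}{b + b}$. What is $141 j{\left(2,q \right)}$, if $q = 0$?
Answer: $\frac{423}{4} \approx 105.75$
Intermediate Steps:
$j{\left(b,X \right)} = \frac{1 + X + b}{2 b}$ ($j{\left(b,X \right)} = \frac{X + \left(1 + b\right)}{2 b} = \left(1 + X + b\right) \frac{1}{2 b} = \frac{1 + X + b}{2 b}$)
$141 j{\left(2,q \right)} = 141 \frac{1 + 0 + 2}{2 \cdot 2} = 141 \cdot \frac{1}{2} \cdot \frac{1}{2} \cdot 3 = 141 \cdot \frac{3}{4} = \frac{423}{4}$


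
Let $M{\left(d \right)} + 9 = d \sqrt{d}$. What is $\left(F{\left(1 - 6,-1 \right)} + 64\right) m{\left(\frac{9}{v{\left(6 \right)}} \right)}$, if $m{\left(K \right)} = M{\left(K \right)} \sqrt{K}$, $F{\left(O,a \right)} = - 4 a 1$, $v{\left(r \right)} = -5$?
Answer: $\frac{5508}{25} - \frac{1836 i \sqrt{5}}{5} \approx 220.32 - 821.08 i$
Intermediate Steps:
$M{\left(d \right)} = -9 + d^{\frac{3}{2}}$ ($M{\left(d \right)} = -9 + d \sqrt{d} = -9 + d^{\frac{3}{2}}$)
$F{\left(O,a \right)} = - 4 a$
$m{\left(K \right)} = \sqrt{K} \left(-9 + K^{\frac{3}{2}}\right)$ ($m{\left(K \right)} = \left(-9 + K^{\frac{3}{2}}\right) \sqrt{K} = \sqrt{K} \left(-9 + K^{\frac{3}{2}}\right)$)
$\left(F{\left(1 - 6,-1 \right)} + 64\right) m{\left(\frac{9}{v{\left(6 \right)}} \right)} = \left(\left(-4\right) \left(-1\right) + 64\right) \left(\left(\frac{9}{-5}\right)^{2} - 9 \sqrt{\frac{9}{-5}}\right) = \left(4 + 64\right) \left(\left(9 \left(- \frac{1}{5}\right)\right)^{2} - 9 \sqrt{9 \left(- \frac{1}{5}\right)}\right) = 68 \left(\left(- \frac{9}{5}\right)^{2} - 9 \sqrt{- \frac{9}{5}}\right) = 68 \left(\frac{81}{25} - 9 \frac{3 i \sqrt{5}}{5}\right) = 68 \left(\frac{81}{25} - \frac{27 i \sqrt{5}}{5}\right) = \frac{5508}{25} - \frac{1836 i \sqrt{5}}{5}$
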